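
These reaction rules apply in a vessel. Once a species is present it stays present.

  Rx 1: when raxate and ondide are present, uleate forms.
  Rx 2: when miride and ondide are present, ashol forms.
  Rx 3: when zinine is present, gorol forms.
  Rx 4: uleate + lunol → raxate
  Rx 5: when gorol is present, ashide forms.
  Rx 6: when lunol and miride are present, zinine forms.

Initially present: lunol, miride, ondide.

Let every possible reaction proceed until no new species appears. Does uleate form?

No

uleate would need raxate and ondide (Rx 1), but raxate never forms.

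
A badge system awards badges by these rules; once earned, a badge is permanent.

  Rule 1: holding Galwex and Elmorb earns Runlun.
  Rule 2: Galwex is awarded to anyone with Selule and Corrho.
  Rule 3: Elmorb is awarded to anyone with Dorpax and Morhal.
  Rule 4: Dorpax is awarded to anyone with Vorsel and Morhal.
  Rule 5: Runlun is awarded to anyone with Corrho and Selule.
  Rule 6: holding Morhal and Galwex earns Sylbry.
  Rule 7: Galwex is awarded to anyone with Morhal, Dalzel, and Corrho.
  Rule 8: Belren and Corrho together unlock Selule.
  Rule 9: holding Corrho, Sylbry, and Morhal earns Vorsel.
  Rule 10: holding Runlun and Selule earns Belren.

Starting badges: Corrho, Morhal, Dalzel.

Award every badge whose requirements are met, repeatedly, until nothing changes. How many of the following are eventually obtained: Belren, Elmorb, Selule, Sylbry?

With Morhal, Dalzel, and Corrho, Galwex is earned (Rule 7).
With Morhal and Galwex, Sylbry is earned (Rule 6).
With Corrho, Sylbry, and Morhal, Vorsel is earned (Rule 9).
With Vorsel and Morhal, Dorpax is earned (Rule 4).
With Dorpax and Morhal, Elmorb is earned (Rule 3).
Belren would need Runlun and Selule (Rule 10), but Selule is never earned.
Elmorb: reached.
Selule would need Belren and Corrho (Rule 8), but Belren is never earned.
Sylbry: reached.
Reached: Elmorb and Sylbry — 2 of the 4.

2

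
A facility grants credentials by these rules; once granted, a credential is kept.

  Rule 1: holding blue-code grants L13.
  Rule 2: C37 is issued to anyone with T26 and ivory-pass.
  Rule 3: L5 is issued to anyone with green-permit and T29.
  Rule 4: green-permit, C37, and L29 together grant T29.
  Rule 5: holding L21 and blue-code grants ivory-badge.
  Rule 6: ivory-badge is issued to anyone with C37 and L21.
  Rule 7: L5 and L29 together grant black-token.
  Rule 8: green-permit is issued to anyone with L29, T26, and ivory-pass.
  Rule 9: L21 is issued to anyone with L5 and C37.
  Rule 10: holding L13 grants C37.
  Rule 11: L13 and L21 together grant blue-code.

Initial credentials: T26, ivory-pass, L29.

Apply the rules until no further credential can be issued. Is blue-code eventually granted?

No

blue-code would need L13 and L21 (Rule 11), but L13 is never granted.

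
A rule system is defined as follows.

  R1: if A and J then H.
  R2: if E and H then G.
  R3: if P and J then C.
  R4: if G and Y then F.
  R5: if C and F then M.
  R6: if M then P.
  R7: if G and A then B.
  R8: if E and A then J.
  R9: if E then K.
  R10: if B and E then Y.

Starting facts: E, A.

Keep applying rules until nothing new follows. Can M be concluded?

No

M would need C and F (R5), but C is never established.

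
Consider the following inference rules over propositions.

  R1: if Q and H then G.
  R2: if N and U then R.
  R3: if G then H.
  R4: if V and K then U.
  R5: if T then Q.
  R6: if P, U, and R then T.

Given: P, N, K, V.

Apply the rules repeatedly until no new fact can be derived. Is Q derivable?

From V and K, R4 gives U.
From N and U, R2 gives R.
From P, U, and R, R6 gives T.
From T, R5 gives Q.

Yes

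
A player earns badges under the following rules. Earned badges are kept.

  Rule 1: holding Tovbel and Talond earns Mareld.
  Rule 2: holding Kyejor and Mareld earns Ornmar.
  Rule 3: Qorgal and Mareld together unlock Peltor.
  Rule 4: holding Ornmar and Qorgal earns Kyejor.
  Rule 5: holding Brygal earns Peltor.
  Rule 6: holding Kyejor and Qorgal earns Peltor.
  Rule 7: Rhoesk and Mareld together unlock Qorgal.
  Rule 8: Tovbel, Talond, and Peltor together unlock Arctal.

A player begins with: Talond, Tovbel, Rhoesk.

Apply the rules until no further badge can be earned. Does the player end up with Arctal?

With Tovbel and Talond, Mareld is earned (Rule 1).
With Rhoesk and Mareld, Qorgal is earned (Rule 7).
With Qorgal and Mareld, Peltor is earned (Rule 3).
With Tovbel, Talond, and Peltor, Arctal is earned (Rule 8).

Yes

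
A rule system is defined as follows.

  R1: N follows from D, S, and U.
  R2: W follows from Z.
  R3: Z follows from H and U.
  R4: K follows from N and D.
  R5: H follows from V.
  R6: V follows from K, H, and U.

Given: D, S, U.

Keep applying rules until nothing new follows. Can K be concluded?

D, S, and U hold, so N follows (R1).
N and D hold, so K follows (R4).

Yes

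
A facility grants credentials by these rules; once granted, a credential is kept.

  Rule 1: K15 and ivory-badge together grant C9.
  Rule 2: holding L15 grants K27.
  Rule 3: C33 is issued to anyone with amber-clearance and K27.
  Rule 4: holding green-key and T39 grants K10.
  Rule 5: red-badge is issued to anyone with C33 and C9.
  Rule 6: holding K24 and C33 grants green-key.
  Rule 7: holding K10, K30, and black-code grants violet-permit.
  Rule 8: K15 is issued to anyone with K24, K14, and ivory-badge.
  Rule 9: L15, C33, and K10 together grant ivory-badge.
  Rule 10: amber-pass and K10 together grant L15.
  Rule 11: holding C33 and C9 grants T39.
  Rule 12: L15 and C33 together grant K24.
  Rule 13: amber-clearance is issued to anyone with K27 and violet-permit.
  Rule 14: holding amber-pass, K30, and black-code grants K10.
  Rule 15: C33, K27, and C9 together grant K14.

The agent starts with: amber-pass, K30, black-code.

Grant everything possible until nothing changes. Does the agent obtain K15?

K15 would need K24, K14, and ivory-badge (Rule 8), but K14 is never granted.

No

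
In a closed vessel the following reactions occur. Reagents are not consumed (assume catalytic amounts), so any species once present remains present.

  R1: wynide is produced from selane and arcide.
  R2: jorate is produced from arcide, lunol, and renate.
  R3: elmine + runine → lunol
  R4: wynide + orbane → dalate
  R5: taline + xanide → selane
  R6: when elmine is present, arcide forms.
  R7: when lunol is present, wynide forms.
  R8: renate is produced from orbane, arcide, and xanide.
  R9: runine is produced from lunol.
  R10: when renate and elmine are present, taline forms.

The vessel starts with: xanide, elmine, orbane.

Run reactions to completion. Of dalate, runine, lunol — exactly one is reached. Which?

dalate

elmine present → arcide forms (R6).
orbane, arcide, and xanide present → renate forms (R8).
renate and elmine present → taline forms (R10).
taline and xanide present → selane forms (R5).
selane and arcide present → wynide forms (R1).
wynide and orbane present → dalate forms (R4).
runine would need lunol (R9), but lunol never forms. lunol would need elmine and runine (R3), but runine never forms.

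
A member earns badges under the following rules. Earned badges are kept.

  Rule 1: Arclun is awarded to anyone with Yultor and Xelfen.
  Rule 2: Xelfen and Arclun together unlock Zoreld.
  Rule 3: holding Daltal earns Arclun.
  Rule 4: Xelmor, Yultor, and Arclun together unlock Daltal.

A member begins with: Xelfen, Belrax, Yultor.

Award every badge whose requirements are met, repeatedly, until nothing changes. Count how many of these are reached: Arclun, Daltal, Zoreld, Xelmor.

With Yultor and Xelfen, Arclun is earned (Rule 1).
With Xelfen and Arclun, Zoreld is earned (Rule 2).
Arclun: reached.
Daltal would need Xelmor, Yultor, and Arclun (Rule 4), but Xelmor is never earned.
Zoreld: reached.
No rule produces Xelmor, and it is not given.
Reached: Arclun and Zoreld — 2 of the 4.

2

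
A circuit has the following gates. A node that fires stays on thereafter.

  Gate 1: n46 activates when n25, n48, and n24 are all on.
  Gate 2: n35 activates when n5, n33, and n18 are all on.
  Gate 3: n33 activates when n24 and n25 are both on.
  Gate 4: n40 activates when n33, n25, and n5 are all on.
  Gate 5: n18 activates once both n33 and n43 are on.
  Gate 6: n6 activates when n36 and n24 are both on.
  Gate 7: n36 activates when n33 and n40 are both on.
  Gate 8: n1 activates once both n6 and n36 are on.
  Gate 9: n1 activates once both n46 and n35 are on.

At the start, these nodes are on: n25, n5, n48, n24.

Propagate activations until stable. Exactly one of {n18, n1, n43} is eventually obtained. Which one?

n1

n24 and n25 are on, so n33 activates (Gate 3).
Gate 4: n33, n25, and n5 on → n40 on.
Gate 7: n33 and n40 on → n36 on.
n36 and n24 are on, so n6 activates (Gate 6).
n6 and n36 are on, so n1 activates (Gate 8).
n18 would need n33 and n43 (Gate 5), but n43 never turns on. No rule produces n43, and it is not given.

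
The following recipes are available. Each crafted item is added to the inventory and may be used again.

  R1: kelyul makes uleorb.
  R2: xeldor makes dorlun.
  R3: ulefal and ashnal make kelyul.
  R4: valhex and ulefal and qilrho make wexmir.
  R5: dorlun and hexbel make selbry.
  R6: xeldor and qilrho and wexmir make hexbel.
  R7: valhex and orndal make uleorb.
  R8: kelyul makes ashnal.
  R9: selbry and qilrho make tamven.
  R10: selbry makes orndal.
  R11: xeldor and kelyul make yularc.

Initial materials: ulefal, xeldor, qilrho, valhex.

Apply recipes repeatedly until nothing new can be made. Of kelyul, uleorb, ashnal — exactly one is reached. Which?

uleorb

Using R4, valhex, ulefal, and qilrho make wexmir.
Using R2, xeldor makes dorlun.
Using R6, xeldor, qilrho, and wexmir make hexbel.
dorlun and hexbel → selbry (R5).
Using R10, selbry makes orndal.
Using R7, valhex and orndal make uleorb.
kelyul would need ulefal and ashnal (R3), but ashnal is never obtained. ashnal would need kelyul (R8), but kelyul is never obtained.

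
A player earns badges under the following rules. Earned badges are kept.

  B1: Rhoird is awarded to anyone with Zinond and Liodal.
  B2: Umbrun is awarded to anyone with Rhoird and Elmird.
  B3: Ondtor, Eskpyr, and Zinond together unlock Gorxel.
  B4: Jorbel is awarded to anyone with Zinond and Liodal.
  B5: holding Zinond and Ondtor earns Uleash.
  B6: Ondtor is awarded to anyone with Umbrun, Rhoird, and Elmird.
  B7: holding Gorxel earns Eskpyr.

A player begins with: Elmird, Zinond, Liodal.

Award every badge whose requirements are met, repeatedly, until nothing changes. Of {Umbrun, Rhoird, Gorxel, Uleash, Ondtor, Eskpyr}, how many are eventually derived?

With Zinond and Liodal, Rhoird is earned (B1).
With Rhoird and Elmird, Umbrun is earned (B2).
With Umbrun, Rhoird, and Elmird, Ondtor is earned (B6).
With Zinond and Ondtor, Uleash is earned (B5).
Umbrun: reached.
Rhoird: reached.
Gorxel would need Ondtor, Eskpyr, and Zinond (B3), but Eskpyr is never earned.
Uleash: reached.
Ondtor: reached.
Eskpyr would need Gorxel (B7), but Gorxel is never earned.
Reached: Umbrun, Rhoird, Uleash, and Ondtor — 4 of the 6.

4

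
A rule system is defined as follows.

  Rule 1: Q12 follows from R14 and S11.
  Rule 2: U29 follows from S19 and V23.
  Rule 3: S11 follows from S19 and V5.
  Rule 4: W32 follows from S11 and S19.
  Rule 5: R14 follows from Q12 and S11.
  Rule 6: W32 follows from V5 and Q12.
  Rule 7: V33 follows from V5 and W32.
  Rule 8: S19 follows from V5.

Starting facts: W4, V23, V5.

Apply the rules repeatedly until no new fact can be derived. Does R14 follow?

R14 would need Q12 and S11 (Rule 5), but Q12 is never established.

No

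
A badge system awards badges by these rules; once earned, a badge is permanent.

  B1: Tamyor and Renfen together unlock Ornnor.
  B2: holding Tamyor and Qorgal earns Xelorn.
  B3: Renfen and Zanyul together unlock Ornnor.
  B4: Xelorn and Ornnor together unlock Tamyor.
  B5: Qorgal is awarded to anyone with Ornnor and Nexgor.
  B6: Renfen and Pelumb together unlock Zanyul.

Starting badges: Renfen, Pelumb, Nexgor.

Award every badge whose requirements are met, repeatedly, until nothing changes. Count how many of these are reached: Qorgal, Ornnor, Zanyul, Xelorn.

3

With Renfen and Pelumb, Zanyul is earned (B6).
With Renfen and Zanyul, Ornnor is earned (B3).
With Ornnor and Nexgor, Qorgal is earned (B5).
Qorgal: reached.
Ornnor: reached.
Zanyul: reached.
Xelorn would need Tamyor and Qorgal (B2), but Tamyor is never earned.
Reached: Qorgal, Ornnor, and Zanyul — 3 of the 4.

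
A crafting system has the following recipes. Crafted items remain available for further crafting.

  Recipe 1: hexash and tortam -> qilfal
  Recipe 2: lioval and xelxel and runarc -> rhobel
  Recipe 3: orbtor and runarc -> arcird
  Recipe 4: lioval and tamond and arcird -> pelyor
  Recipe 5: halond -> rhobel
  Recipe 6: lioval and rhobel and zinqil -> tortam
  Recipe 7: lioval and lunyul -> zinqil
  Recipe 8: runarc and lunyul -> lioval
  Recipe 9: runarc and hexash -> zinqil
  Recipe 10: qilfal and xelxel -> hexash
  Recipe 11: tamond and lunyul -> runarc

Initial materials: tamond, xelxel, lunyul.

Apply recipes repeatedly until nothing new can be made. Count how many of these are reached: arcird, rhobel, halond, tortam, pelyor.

2

Using Recipe 11, tamond and lunyul make runarc.
Using Recipe 8, runarc and lunyul make lioval.
Using Recipe 7, lioval and lunyul make zinqil.
lioval and xelxel and runarc -> rhobel (Recipe 2).
Using Recipe 6, lioval, rhobel, and zinqil make tortam.
arcird would need orbtor and runarc (Recipe 3), but orbtor is never obtained.
rhobel: reached.
No rule produces halond, and it is not given.
tortam: reached.
pelyor would need lioval, tamond, and arcird (Recipe 4), but arcird is never obtained.
Reached: rhobel and tortam — 2 of the 5.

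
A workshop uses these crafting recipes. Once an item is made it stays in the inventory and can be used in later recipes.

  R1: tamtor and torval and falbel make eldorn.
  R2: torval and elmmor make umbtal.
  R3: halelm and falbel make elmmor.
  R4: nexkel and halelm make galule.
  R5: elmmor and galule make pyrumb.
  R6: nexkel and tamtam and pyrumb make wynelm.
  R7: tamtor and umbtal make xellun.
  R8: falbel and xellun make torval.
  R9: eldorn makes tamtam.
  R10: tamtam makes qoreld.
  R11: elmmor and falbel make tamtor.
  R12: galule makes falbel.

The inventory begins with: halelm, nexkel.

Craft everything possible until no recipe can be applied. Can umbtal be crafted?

No

umbtal would need torval and elmmor (R2), but torval is never obtained.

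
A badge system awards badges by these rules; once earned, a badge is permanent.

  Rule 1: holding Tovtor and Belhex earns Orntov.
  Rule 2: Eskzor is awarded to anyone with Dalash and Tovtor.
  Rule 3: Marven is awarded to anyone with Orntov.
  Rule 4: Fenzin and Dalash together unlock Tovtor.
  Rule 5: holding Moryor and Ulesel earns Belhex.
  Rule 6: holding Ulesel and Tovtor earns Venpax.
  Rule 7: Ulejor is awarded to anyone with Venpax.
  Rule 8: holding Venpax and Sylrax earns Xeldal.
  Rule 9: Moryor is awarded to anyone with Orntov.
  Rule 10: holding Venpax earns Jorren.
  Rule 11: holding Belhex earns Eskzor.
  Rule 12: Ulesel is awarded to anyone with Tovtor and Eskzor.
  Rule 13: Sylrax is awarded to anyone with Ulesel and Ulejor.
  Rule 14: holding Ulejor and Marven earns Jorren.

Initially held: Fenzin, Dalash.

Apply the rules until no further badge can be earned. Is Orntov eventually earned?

No

Orntov would need Tovtor and Belhex (Rule 1), but Belhex is never earned.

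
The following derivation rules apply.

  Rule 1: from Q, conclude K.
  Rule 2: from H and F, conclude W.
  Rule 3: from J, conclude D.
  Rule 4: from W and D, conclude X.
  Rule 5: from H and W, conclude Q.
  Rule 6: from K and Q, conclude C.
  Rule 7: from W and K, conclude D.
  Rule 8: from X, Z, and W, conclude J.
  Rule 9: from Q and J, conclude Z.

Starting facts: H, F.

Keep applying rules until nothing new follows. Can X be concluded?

Yes

From H and F, Rule 2 gives W.
H and W hold, so Q follows (Rule 5).
Q holds, so K follows (Rule 1).
From W and K, Rule 7 gives D.
W and D hold, so X follows (Rule 4).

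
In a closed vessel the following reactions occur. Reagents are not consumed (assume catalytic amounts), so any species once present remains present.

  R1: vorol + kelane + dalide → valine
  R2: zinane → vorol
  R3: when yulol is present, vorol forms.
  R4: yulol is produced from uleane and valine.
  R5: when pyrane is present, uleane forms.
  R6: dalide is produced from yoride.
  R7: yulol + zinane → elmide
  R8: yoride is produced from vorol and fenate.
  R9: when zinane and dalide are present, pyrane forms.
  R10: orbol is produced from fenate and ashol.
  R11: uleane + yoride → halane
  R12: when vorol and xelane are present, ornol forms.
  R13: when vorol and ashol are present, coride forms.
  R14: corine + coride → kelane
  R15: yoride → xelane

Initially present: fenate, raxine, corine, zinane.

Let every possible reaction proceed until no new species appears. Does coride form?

No

coride would need vorol and ashol (R13), but ashol never forms.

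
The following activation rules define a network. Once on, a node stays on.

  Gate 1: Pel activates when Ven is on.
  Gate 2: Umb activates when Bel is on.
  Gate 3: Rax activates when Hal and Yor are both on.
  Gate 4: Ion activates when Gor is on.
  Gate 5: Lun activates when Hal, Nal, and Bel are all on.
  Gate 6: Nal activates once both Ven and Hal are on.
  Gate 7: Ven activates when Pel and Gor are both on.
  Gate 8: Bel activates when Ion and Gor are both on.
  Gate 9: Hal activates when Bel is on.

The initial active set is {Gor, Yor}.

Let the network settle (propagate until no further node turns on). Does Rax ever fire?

Gor is on, so Ion activates (Gate 4).
Ion and Gor are on, so Bel activates (Gate 8).
Gate 9: Bel on → Hal on.
Gate 3: Hal and Yor on → Rax on.

Yes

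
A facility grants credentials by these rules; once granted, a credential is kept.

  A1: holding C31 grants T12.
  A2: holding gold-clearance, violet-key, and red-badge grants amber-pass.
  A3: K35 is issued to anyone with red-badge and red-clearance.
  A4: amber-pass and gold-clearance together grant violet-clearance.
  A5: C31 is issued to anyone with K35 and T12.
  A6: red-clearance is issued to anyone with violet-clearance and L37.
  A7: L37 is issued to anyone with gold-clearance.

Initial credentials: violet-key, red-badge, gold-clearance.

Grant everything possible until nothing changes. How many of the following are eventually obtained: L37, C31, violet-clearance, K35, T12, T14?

3

Holding gold-clearance grants L37 (A7).
Holding gold-clearance, violet-key, and red-badge grants amber-pass (A2).
Holding amber-pass and gold-clearance grants violet-clearance (A4).
Holding violet-clearance and L37 grants red-clearance (A6).
Holding red-badge and red-clearance grants K35 (A3).
L37: reached.
C31 would need K35 and T12 (A5), but T12 is never granted.
violet-clearance: reached.
K35: reached.
T12 would need C31 (A1), but C31 is never granted.
No rule produces T14, and it is not given.
Reached: L37, violet-clearance, and K35 — 3 of the 6.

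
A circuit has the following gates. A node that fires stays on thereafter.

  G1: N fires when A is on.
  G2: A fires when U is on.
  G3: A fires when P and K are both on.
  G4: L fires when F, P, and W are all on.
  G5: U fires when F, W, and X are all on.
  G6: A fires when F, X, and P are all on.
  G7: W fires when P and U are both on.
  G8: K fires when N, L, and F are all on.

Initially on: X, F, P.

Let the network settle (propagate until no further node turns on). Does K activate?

K would need N, L, and F (G8), but L never turns on.

No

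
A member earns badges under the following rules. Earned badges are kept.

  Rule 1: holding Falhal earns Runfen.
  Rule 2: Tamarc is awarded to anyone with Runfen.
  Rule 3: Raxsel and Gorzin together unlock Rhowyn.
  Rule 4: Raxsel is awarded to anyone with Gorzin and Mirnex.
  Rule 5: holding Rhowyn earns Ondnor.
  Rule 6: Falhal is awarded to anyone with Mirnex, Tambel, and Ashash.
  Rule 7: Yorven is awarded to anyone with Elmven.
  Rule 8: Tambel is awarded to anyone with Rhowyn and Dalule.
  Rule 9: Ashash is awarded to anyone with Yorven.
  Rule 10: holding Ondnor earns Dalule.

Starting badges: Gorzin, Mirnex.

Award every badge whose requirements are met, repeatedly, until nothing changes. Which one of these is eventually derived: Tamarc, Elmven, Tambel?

Tambel

With Gorzin and Mirnex, Raxsel is earned (Rule 4).
With Raxsel and Gorzin, Rhowyn is earned (Rule 3).
With Rhowyn, Ondnor is earned (Rule 5).
With Ondnor, Dalule is earned (Rule 10).
With Rhowyn and Dalule, Tambel is earned (Rule 8).
Tamarc would need Runfen (Rule 2), but Runfen is never earned. No rule produces Elmven, and it is not given.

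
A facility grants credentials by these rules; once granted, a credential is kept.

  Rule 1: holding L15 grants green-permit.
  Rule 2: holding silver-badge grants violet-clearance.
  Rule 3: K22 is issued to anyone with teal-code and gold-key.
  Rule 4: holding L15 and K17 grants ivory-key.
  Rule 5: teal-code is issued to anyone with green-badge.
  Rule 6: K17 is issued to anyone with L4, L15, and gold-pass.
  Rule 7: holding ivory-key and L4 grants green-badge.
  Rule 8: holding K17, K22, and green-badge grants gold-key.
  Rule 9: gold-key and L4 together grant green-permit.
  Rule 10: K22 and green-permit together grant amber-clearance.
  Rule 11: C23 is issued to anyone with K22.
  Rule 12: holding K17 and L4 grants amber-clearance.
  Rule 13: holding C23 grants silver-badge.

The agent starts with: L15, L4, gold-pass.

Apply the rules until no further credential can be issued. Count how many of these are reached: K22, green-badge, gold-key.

Holding L4, L15, and gold-pass grants K17 (Rule 6).
Holding L15 and K17 grants ivory-key (Rule 4).
Holding ivory-key and L4 grants green-badge (Rule 7).
K22 would need teal-code and gold-key (Rule 3), but gold-key is never granted.
green-badge: reached.
gold-key would need K17, K22, and green-badge (Rule 8), but K22 is never granted.
Reached: green-badge — 1 of the 3.

1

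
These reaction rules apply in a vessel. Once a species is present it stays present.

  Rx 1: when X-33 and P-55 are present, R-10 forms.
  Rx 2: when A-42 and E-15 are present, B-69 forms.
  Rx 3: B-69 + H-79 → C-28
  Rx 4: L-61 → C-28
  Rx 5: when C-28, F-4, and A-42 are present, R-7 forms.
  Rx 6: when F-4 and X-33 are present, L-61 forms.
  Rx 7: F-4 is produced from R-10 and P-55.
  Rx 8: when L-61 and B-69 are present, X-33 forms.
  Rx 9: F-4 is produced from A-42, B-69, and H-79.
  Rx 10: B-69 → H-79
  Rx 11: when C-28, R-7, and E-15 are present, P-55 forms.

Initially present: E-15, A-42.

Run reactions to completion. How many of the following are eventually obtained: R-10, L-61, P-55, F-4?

A-42 and E-15 present → B-69 forms (Rx 2).
B-69 present → H-79 forms (Rx 10).
A-42, B-69, and H-79 present → F-4 forms (Rx 9).
B-69 and H-79 present → C-28 forms (Rx 3).
C-28, F-4, and A-42 present → R-7 forms (Rx 5).
C-28, R-7, and E-15 present → P-55 forms (Rx 11).
R-10 would need X-33 and P-55 (Rx 1), but X-33 never forms.
L-61 would need F-4 and X-33 (Rx 6), but X-33 never forms.
P-55: reached.
F-4: reached.
Reached: P-55 and F-4 — 2 of the 4.

2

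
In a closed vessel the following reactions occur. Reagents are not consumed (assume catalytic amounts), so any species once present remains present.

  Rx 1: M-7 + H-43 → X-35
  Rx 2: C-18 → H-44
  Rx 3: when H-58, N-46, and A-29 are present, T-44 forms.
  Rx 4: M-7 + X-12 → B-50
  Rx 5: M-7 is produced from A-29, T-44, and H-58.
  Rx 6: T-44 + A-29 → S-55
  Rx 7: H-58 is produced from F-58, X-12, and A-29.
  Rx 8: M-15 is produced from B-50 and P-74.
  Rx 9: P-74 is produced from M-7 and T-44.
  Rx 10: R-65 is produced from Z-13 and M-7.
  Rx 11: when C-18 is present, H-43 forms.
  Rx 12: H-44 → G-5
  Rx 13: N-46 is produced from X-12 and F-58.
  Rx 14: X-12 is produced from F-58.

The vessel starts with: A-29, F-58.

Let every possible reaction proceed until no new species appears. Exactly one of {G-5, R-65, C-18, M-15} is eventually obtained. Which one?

F-58 present → X-12 forms (Rx 14).
F-58, X-12, and A-29 present → H-58 forms (Rx 7).
X-12 and F-58 present → N-46 forms (Rx 13).
H-58, N-46, and A-29 present → T-44 forms (Rx 3).
A-29, T-44, and H-58 present → M-7 forms (Rx 5).
M-7 and X-12 present → B-50 forms (Rx 4).
M-7 and T-44 present → P-74 forms (Rx 9).
B-50 and P-74 present → M-15 forms (Rx 8).
R-65 would need Z-13 and M-7 (Rx 10), but Z-13 never forms. No rule produces C-18, and it is not given. G-5 would need H-44 (Rx 12), but H-44 never forms.

M-15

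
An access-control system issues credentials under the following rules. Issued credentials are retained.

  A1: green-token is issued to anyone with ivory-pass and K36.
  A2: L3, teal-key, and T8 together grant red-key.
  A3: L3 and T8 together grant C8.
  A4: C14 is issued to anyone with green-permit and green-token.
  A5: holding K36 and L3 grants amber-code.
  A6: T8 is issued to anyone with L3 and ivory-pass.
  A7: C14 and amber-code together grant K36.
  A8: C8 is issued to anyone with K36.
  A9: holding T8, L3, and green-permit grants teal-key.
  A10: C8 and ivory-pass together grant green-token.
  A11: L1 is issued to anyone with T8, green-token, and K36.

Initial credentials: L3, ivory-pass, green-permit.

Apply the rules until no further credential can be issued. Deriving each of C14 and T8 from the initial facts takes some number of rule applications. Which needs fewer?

T8

T8: Holding L3 and ivory-pass grants T8 (A6). [1 rule application]
C14: Holding L3 and ivory-pass grants T8 (A6). Holding L3 and T8 grants C8 (A3). Holding C8 and ivory-pass grants green-token (A10). Holding green-permit and green-token grants C14 (A4). [4 rule applications]
T8 needs fewer.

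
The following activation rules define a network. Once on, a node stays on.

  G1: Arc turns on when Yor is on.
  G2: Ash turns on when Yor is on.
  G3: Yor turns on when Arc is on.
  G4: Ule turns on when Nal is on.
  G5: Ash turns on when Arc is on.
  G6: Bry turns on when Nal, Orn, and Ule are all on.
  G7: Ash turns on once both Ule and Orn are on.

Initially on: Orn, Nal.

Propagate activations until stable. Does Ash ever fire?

Nal is on, so Ule turns on (G4).
Ule and Orn are on, so Ash turns on (G7).

Yes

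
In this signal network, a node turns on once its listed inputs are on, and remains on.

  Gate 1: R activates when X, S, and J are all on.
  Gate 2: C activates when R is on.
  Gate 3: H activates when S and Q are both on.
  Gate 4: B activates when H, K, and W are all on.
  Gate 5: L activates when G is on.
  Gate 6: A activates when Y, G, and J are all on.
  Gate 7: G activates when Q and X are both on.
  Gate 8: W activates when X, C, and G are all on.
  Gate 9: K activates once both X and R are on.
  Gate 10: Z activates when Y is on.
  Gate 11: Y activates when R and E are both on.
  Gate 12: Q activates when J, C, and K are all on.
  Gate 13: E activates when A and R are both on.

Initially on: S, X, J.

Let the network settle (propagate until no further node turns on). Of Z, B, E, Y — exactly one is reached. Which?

Gate 1: X, S, and J on → R on.
R is on, so C activates (Gate 2).
Gate 9: X and R on → K on.
Gate 12: J, C, and K on → Q on.
Q and X are on, so G activates (Gate 7).
S and Q are on, so H activates (Gate 3).
X, C, and G are on, so W activates (Gate 8).
Gate 4: H, K, and W on → B on.
E would need A and R (Gate 13), but A never turns on. Z would need Y (Gate 10), but Y never turns on. Y would need R and E (Gate 11), but E never turns on.

B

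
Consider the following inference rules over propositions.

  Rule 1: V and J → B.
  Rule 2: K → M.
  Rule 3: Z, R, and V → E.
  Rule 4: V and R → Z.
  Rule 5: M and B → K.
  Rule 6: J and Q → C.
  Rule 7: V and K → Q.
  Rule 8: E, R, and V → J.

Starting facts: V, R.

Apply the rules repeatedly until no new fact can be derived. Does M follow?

No

M would need K (Rule 2), but K is never established.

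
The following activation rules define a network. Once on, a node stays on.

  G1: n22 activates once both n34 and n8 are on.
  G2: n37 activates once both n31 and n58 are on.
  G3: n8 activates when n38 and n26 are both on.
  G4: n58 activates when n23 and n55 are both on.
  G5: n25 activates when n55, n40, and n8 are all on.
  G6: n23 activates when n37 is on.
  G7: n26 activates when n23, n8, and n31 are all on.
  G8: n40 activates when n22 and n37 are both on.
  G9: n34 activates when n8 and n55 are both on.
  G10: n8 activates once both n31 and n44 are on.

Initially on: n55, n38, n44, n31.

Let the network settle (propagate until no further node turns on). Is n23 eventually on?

n23 would need n37 (G6), but n37 never turns on.

No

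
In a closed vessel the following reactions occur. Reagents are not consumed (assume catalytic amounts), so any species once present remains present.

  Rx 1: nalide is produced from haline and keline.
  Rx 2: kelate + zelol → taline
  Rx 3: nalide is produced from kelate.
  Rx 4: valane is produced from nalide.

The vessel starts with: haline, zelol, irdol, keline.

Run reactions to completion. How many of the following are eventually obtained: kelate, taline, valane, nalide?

2

haline and keline present → nalide forms (Rx 1).
nalide present → valane forms (Rx 4).
No rule produces kelate, and it is not given.
taline would need kelate and zelol (Rx 2), but kelate never forms.
valane: reached.
nalide: reached.
Reached: valane and nalide — 2 of the 4.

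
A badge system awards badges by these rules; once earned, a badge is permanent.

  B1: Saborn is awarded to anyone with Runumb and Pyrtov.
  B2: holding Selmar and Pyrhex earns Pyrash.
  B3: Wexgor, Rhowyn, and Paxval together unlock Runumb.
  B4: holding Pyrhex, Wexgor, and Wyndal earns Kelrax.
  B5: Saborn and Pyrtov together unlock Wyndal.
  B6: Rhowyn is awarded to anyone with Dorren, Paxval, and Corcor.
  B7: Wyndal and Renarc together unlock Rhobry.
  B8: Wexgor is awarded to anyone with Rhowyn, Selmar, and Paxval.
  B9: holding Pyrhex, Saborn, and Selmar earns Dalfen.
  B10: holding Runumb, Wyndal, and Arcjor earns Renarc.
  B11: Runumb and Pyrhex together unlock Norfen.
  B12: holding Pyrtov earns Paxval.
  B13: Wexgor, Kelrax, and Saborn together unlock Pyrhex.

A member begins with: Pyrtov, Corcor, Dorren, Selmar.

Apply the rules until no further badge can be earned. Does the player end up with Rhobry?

No

Rhobry would need Wyndal and Renarc (B7), but Renarc is never earned.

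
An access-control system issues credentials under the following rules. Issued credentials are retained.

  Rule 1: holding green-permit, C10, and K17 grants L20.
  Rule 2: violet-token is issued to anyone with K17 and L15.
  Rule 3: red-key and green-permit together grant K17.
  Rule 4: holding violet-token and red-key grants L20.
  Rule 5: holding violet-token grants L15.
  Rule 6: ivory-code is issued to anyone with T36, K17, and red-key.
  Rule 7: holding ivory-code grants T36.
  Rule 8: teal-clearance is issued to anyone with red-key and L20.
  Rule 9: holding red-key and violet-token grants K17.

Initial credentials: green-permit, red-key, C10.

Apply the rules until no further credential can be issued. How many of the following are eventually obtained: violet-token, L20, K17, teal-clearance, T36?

3

Holding red-key and green-permit grants K17 (Rule 3).
Holding green-permit, C10, and K17 grants L20 (Rule 1).
Holding red-key and L20 grants teal-clearance (Rule 8).
violet-token would need K17 and L15 (Rule 2), but L15 is never granted.
L20: reached.
K17: reached.
teal-clearance: reached.
T36 would need ivory-code (Rule 7), but ivory-code is never granted.
Reached: L20, K17, and teal-clearance — 3 of the 5.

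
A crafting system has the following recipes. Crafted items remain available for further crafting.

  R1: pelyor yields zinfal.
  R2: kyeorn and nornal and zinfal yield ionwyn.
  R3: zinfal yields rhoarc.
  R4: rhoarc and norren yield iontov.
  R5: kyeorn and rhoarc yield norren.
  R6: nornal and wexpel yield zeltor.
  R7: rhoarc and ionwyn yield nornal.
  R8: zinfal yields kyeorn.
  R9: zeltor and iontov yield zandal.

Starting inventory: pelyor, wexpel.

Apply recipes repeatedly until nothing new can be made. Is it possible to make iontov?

Yes

Using R1, pelyor makes zinfal.
Using R3, zinfal makes rhoarc.
Using R8, zinfal makes kyeorn.
kyeorn and rhoarc → norren (R5).
rhoarc and norren → iontov (R4).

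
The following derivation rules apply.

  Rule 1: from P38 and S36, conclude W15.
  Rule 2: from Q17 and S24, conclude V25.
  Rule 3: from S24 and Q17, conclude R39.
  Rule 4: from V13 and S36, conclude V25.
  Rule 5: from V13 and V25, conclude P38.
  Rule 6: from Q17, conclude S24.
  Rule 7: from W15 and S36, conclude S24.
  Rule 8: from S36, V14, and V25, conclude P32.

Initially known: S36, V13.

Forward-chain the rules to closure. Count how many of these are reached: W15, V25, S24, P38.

From V13 and S36, Rule 4 gives V25.
From V13 and V25, Rule 5 gives P38.
From P38 and S36, Rule 1 gives W15.
W15 and S36 hold, so S24 follows (Rule 7).
W15: reached.
V25: reached.
S24: reached.
P38: reached.
All 4 are reached.

4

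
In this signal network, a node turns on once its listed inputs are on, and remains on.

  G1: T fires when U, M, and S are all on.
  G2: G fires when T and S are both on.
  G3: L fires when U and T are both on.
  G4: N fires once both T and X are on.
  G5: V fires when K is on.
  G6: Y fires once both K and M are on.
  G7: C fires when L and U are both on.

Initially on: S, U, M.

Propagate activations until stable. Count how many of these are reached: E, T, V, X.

1

G1: U, M, and S on → T on.
No rule produces E, and it is not given.
T: reached.
V would need K (G5), but K never turns on.
No rule produces X, and it is not given.
Reached: T — 1 of the 4.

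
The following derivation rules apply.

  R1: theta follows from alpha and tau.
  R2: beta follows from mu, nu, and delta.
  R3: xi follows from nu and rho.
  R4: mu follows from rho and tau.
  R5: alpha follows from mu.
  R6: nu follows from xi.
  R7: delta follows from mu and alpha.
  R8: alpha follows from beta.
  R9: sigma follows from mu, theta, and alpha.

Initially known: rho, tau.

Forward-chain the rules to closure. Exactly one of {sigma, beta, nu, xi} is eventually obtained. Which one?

rho and tau hold, so mu follows (R4).
From mu, R5 gives alpha.
From alpha and tau, R1 gives theta.
mu, theta, and alpha hold, so sigma follows (R9).
beta would need mu, nu, and delta (R2), but nu is never established. xi would need nu and rho (R3), but nu is never established. nu would need xi (R6), but xi is never established.

sigma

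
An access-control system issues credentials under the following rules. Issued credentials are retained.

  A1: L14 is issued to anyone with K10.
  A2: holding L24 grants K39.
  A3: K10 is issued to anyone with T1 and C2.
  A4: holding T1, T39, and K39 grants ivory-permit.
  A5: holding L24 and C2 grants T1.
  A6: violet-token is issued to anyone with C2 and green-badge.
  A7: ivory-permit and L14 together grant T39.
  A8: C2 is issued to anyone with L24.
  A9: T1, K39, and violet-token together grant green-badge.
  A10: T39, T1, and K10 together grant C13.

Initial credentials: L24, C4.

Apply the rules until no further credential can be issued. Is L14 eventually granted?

Yes

Holding L24 grants C2 (A8).
Holding L24 and C2 grants T1 (A5).
Holding T1 and C2 grants K10 (A3).
Holding K10 grants L14 (A1).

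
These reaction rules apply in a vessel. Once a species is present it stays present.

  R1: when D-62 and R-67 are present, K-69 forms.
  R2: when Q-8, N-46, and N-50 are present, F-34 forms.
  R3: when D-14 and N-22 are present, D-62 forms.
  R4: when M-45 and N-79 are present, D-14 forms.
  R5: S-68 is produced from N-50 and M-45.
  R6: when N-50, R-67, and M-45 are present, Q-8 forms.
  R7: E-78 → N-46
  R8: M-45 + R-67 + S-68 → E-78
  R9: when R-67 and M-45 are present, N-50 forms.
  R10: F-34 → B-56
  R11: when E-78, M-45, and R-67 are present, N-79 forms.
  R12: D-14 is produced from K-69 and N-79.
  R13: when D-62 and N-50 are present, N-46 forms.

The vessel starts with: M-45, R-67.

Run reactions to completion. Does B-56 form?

Yes

R-67 and M-45 present → N-50 forms (R9).
N-50, R-67, and M-45 present → Q-8 forms (R6).
N-50 and M-45 present → S-68 forms (R5).
M-45, R-67, and S-68 present → E-78 forms (R8).
E-78 present → N-46 forms (R7).
Q-8, N-46, and N-50 present → F-34 forms (R2).
F-34 present → B-56 forms (R10).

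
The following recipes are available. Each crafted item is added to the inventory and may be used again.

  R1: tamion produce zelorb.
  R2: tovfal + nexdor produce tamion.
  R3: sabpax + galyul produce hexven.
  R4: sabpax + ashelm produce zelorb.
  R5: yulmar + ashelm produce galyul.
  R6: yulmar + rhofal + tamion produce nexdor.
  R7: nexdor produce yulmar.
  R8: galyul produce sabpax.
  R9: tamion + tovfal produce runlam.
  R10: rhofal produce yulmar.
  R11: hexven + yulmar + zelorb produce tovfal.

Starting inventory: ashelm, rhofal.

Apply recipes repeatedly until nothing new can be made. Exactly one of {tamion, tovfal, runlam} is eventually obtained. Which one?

Using R10, rhofal makes yulmar.
Using R5, yulmar and ashelm make galyul.
Using R8, galyul makes sabpax.
sabpax + galyul → hexven (R3).
Using R4, sabpax and ashelm make zelorb.
Using R11, hexven, yulmar, and zelorb make tovfal.
runlam would need tamion and tovfal (R9), but tamion is never obtained. tamion would need tovfal and nexdor (R2), but nexdor is never obtained.

tovfal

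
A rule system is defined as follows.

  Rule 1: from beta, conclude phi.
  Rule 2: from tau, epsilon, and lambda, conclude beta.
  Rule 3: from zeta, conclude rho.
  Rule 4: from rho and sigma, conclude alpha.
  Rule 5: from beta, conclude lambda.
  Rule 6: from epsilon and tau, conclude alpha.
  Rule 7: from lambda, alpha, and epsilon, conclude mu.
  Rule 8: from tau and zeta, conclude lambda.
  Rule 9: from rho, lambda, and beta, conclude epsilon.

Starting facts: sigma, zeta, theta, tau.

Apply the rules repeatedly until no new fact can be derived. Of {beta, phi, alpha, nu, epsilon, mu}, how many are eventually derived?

1

zeta holds, so rho follows (Rule 3).
From rho and sigma, Rule 4 gives alpha.
beta would need tau, epsilon, and lambda (Rule 2), but epsilon is never established.
phi would need beta (Rule 1), but beta is never established.
alpha: reached.
No rule produces nu, and it is not given.
epsilon would need rho, lambda, and beta (Rule 9), but beta is never established.
mu would need lambda, alpha, and epsilon (Rule 7), but epsilon is never established.
Reached: alpha — 1 of the 6.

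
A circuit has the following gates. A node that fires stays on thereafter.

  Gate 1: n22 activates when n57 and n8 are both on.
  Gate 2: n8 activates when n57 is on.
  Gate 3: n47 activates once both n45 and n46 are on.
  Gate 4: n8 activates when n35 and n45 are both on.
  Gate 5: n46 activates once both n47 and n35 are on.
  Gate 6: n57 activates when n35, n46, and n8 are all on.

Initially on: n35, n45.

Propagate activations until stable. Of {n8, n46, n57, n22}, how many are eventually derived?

Gate 4: n35 and n45 on → n8 on.
n8: reached.
n46 would need n47 and n35 (Gate 5), but n47 never turns on.
n57 would need n35, n46, and n8 (Gate 6), but n46 never turns on.
n22 would need n57 and n8 (Gate 1), but n57 never turns on.
Reached: n8 — 1 of the 4.

1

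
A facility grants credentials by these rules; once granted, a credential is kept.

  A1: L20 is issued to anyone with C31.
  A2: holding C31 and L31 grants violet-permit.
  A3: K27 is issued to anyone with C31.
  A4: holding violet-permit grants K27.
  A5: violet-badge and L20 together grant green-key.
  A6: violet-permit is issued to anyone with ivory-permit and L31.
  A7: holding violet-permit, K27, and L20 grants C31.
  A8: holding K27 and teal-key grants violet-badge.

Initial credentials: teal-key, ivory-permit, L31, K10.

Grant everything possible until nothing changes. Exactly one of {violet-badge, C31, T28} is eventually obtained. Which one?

violet-badge

Holding ivory-permit and L31 grants violet-permit (A6).
Holding violet-permit grants K27 (A4).
Holding K27 and teal-key grants violet-badge (A8).
No rule produces T28, and it is not given. C31 would need violet-permit, K27, and L20 (A7), but L20 is never granted.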